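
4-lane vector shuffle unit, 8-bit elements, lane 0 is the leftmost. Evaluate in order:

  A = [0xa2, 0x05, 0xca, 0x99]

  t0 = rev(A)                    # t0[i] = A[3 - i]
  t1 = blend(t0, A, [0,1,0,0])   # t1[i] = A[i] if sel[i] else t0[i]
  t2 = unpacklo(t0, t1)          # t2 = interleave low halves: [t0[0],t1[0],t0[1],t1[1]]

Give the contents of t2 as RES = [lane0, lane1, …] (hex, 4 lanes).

RES = [0x99, 0x99, 0xca, 0x05]

t0 = [0x99, 0xca, 0x05, 0xa2]
t1 = [0x99, 0x05, 0x05, 0xa2]
t2 = [0x99, 0x99, 0xca, 0x05]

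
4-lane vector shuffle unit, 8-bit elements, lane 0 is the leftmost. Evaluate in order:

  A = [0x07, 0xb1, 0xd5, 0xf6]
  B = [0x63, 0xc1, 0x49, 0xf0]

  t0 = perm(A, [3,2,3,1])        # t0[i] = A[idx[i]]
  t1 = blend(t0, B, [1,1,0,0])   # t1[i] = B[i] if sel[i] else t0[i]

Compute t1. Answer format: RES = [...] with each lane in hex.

  t0: f6 d5 f6 b1
  t1: 63 c1 f6 b1

RES = [ 0x63  0xc1  0xf6  0xb1 ]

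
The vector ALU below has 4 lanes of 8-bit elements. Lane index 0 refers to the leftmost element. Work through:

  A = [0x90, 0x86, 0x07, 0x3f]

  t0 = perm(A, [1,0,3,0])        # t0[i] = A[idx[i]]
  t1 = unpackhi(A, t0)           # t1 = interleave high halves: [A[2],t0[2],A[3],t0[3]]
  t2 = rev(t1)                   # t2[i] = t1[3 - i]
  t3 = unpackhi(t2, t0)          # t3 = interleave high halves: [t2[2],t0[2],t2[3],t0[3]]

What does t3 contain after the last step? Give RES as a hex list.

→ t0 |86|90|3f|90|
→ t1 |07|3f|3f|90|
→ t2 |90|3f|3f|07|
→ t3 |3f|3f|07|90|

RES = [0x3f, 0x3f, 0x07, 0x90]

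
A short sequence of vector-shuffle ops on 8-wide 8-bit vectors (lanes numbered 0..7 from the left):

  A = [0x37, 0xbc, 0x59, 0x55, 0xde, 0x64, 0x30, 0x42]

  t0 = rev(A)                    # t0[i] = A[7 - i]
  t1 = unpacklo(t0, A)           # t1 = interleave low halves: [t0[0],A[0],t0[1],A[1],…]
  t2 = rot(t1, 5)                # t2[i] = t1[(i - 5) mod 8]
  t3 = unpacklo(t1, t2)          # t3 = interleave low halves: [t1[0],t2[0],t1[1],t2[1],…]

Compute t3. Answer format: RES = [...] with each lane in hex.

→ t0 |42|30|64|de|55|59|bc|37|
→ t1 |42|37|30|bc|64|59|de|55|
→ t2 |bc|64|59|de|55|42|37|30|
→ t3 |42|bc|37|64|30|59|bc|de|

RES = [0x42, 0xbc, 0x37, 0x64, 0x30, 0x59, 0xbc, 0xde]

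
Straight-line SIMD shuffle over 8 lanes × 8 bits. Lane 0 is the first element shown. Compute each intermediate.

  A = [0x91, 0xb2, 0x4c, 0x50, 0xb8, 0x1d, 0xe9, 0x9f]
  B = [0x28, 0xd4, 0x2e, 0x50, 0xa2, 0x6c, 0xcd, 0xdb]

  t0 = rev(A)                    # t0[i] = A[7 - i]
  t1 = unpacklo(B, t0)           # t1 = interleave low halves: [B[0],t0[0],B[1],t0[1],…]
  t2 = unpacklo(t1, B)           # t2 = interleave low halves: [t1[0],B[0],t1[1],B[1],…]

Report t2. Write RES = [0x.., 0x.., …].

RES = [0x28, 0x28, 0x9f, 0xd4, 0xd4, 0x2e, 0xe9, 0x50]

→ t0 |9f|e9|1d|b8|50|4c|b2|91|
→ t1 |28|9f|d4|e9|2e|1d|50|b8|
→ t2 |28|28|9f|d4|d4|2e|e9|50|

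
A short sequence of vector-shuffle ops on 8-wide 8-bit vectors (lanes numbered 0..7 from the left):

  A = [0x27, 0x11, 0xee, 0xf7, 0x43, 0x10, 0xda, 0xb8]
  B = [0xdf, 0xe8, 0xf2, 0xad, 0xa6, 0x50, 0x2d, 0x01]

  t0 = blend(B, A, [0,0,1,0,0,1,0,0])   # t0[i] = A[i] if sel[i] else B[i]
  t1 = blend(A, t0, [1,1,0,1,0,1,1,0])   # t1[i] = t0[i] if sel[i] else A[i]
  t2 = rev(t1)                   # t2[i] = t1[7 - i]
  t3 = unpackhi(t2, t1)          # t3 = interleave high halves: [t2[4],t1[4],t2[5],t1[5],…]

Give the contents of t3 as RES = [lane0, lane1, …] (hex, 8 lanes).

RES = [0xad, 0x43, 0xee, 0x10, 0xe8, 0x2d, 0xdf, 0xb8]

→ t0 |df|e8|ee|ad|a6|10|2d|01|
→ t1 |df|e8|ee|ad|43|10|2d|b8|
→ t2 |b8|2d|10|43|ad|ee|e8|df|
→ t3 |ad|43|ee|10|e8|2d|df|b8|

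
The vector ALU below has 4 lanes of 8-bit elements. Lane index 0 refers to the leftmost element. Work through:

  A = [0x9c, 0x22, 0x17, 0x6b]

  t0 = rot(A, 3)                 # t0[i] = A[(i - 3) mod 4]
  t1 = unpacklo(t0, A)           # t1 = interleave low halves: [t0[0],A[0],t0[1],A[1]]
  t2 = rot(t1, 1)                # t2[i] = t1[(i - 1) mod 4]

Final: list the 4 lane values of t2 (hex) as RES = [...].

RES = [0x22, 0x22, 0x9c, 0x17]

t0 = [0x22, 0x17, 0x6b, 0x9c]
t1 = [0x22, 0x9c, 0x17, 0x22]
t2 = [0x22, 0x22, 0x9c, 0x17]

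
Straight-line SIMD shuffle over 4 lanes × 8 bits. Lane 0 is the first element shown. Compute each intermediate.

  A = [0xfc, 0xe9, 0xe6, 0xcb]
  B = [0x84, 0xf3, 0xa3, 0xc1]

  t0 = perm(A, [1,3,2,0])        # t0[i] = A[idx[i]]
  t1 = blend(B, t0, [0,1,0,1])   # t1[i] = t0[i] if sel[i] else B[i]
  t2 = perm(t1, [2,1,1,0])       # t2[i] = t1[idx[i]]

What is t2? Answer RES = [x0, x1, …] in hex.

→ t0 |e9|cb|e6|fc|
→ t1 |84|cb|a3|fc|
→ t2 |a3|cb|cb|84|

RES = [ 0xa3  0xcb  0xcb  0x84 ]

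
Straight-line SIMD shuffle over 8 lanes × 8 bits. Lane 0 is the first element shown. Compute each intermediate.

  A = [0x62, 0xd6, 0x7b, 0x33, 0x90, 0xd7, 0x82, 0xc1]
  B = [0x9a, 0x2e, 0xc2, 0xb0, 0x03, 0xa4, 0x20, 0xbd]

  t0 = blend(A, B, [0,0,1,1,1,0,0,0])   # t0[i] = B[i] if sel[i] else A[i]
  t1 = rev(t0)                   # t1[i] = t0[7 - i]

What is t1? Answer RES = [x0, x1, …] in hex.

  t0: 62 d6 c2 b0 03 d7 82 c1
  t1: c1 82 d7 03 b0 c2 d6 62

RES = [ 0xc1  0x82  0xd7  0x03  0xb0  0xc2  0xd6  0x62 ]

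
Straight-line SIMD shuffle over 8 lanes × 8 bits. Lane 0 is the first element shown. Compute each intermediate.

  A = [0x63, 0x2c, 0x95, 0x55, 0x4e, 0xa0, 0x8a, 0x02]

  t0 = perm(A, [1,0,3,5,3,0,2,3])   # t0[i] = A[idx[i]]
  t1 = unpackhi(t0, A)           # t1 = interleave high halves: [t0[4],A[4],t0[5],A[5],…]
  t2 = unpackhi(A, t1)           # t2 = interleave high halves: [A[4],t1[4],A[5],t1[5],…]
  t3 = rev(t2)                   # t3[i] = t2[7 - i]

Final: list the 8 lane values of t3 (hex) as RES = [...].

t0 = [0x2c, 0x63, 0x55, 0xa0, 0x55, 0x63, 0x95, 0x55]
t1 = [0x55, 0x4e, 0x63, 0xa0, 0x95, 0x8a, 0x55, 0x02]
t2 = [0x4e, 0x95, 0xa0, 0x8a, 0x8a, 0x55, 0x02, 0x02]
t3 = [0x02, 0x02, 0x55, 0x8a, 0x8a, 0xa0, 0x95, 0x4e]

RES = [ 0x02  0x02  0x55  0x8a  0x8a  0xa0  0x95  0x4e ]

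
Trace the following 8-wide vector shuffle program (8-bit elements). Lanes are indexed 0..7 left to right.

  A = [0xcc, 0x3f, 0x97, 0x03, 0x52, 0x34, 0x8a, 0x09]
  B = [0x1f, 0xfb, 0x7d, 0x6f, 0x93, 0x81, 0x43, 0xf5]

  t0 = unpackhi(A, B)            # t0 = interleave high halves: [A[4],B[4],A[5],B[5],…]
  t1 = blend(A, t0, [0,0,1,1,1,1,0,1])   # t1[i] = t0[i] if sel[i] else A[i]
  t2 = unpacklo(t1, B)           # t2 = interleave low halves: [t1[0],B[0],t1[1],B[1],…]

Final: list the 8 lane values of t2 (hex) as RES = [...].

→ t0 |52|93|34|81|8a|43|09|f5|
→ t1 |cc|3f|34|81|8a|43|8a|f5|
→ t2 |cc|1f|3f|fb|34|7d|81|6f|

RES = [ 0xcc  0x1f  0x3f  0xfb  0x34  0x7d  0x81  0x6f ]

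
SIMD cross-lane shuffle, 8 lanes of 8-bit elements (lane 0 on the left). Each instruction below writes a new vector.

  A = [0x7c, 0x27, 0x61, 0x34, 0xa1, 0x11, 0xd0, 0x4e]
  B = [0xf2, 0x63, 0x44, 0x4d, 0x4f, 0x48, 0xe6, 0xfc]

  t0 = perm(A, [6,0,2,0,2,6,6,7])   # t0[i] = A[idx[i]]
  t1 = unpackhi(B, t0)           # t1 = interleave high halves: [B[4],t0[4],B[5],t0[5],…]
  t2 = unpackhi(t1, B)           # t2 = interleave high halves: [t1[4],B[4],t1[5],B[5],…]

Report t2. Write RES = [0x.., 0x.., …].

  t0: d0 7c 61 7c 61 d0 d0 4e
  t1: 4f 61 48 d0 e6 d0 fc 4e
  t2: e6 4f d0 48 fc e6 4e fc

RES = [0xe6, 0x4f, 0xd0, 0x48, 0xfc, 0xe6, 0x4e, 0xfc]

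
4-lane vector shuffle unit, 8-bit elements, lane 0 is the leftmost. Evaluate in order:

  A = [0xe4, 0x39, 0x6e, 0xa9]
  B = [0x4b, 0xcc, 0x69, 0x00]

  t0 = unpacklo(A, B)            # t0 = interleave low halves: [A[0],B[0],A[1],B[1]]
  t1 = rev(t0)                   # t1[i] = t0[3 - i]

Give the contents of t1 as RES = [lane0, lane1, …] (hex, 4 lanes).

RES = [ 0xcc  0x39  0x4b  0xe4 ]

  t0: e4 4b 39 cc
  t1: cc 39 4b e4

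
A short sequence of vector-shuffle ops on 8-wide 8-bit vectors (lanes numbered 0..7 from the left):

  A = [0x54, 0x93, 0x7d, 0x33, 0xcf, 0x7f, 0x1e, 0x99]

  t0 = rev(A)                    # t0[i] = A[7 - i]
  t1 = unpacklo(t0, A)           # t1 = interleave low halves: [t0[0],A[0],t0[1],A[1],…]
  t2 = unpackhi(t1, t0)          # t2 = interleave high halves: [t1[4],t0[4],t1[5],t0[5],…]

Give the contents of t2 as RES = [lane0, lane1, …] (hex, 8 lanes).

RES = [ 0x7f  0x33  0x7d  0x7d  0xcf  0x93  0x33  0x54 ]

  t0: 99 1e 7f cf 33 7d 93 54
  t1: 99 54 1e 93 7f 7d cf 33
  t2: 7f 33 7d 7d cf 93 33 54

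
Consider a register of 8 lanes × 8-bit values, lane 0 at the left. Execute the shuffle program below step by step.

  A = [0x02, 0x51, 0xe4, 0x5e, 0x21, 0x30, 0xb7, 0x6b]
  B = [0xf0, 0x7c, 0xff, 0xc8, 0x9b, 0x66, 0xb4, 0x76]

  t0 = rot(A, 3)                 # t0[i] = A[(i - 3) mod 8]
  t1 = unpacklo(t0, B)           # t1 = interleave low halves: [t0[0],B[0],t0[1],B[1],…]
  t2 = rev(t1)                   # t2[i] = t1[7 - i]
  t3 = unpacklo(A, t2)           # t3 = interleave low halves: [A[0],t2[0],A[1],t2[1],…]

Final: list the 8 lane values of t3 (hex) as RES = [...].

RES = [ 0x02  0xc8  0x51  0x02  0xe4  0xff  0x5e  0x6b ]

→ t0 |30|b7|6b|02|51|e4|5e|21|
→ t1 |30|f0|b7|7c|6b|ff|02|c8|
→ t2 |c8|02|ff|6b|7c|b7|f0|30|
→ t3 |02|c8|51|02|e4|ff|5e|6b|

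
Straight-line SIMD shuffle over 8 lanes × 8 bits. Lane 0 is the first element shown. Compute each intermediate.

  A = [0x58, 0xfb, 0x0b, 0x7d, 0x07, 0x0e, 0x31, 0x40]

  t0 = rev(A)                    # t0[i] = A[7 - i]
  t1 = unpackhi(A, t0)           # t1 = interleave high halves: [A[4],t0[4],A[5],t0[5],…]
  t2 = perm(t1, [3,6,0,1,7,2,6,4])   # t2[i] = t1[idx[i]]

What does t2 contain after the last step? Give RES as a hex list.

RES = [0x0b, 0x40, 0x07, 0x7d, 0x58, 0x0e, 0x40, 0x31]

t0 = [0x40, 0x31, 0x0e, 0x07, 0x7d, 0x0b, 0xfb, 0x58]
t1 = [0x07, 0x7d, 0x0e, 0x0b, 0x31, 0xfb, 0x40, 0x58]
t2 = [0x0b, 0x40, 0x07, 0x7d, 0x58, 0x0e, 0x40, 0x31]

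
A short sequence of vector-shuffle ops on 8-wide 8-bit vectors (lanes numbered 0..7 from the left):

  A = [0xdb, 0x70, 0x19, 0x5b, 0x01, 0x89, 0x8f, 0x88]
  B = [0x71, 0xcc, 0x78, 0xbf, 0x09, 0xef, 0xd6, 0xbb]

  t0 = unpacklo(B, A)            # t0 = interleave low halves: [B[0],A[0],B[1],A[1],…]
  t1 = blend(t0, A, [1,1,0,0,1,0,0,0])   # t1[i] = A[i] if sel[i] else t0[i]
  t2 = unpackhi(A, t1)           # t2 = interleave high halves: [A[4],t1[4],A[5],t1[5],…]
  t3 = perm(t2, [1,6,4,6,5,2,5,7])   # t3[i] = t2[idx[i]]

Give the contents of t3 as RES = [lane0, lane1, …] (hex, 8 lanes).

RES = [0x01, 0x88, 0x8f, 0x88, 0xbf, 0x89, 0xbf, 0x5b]

→ t0 |71|db|cc|70|78|19|bf|5b|
→ t1 |db|70|cc|70|01|19|bf|5b|
→ t2 |01|01|89|19|8f|bf|88|5b|
→ t3 |01|88|8f|88|bf|89|bf|5b|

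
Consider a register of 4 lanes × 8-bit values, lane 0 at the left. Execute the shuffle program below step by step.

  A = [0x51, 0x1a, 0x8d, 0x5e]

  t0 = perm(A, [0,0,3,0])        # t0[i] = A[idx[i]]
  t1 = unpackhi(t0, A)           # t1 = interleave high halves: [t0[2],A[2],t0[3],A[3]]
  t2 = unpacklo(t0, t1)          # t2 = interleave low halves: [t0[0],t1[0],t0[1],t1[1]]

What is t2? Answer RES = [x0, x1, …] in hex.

→ t0 |51|51|5e|51|
→ t1 |5e|8d|51|5e|
→ t2 |51|5e|51|8d|

RES = [ 0x51  0x5e  0x51  0x8d ]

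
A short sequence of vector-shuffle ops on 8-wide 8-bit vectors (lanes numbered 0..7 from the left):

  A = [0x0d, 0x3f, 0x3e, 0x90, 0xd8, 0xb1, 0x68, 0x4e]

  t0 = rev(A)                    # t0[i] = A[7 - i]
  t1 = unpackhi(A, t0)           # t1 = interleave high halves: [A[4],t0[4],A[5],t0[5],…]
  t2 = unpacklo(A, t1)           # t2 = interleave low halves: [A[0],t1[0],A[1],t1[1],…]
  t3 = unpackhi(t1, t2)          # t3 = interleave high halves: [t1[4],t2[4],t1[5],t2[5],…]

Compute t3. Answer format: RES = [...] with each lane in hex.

→ t0 |4e|68|b1|d8|90|3e|3f|0d|
→ t1 |d8|90|b1|3e|68|3f|4e|0d|
→ t2 |0d|d8|3f|90|3e|b1|90|3e|
→ t3 |68|3e|3f|b1|4e|90|0d|3e|

RES = [ 0x68  0x3e  0x3f  0xb1  0x4e  0x90  0x0d  0x3e ]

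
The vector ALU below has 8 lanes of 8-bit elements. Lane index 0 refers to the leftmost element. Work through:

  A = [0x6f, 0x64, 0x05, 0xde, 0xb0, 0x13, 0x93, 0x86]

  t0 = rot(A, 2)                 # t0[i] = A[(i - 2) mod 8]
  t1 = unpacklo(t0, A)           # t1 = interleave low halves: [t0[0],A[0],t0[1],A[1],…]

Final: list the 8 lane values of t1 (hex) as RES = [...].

  t0: 93 86 6f 64 05 de b0 13
  t1: 93 6f 86 64 6f 05 64 de

RES = [0x93, 0x6f, 0x86, 0x64, 0x6f, 0x05, 0x64, 0xde]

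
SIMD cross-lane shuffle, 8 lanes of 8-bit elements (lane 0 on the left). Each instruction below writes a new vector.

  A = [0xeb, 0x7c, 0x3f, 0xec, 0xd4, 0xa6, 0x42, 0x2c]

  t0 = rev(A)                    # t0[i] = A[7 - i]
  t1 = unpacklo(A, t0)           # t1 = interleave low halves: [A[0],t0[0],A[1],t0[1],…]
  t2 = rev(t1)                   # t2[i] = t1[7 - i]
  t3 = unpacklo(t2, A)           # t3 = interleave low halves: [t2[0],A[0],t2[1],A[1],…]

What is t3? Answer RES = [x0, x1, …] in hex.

RES = [0xd4, 0xeb, 0xec, 0x7c, 0xa6, 0x3f, 0x3f, 0xec]

t0 = [0x2c, 0x42, 0xa6, 0xd4, 0xec, 0x3f, 0x7c, 0xeb]
t1 = [0xeb, 0x2c, 0x7c, 0x42, 0x3f, 0xa6, 0xec, 0xd4]
t2 = [0xd4, 0xec, 0xa6, 0x3f, 0x42, 0x7c, 0x2c, 0xeb]
t3 = [0xd4, 0xeb, 0xec, 0x7c, 0xa6, 0x3f, 0x3f, 0xec]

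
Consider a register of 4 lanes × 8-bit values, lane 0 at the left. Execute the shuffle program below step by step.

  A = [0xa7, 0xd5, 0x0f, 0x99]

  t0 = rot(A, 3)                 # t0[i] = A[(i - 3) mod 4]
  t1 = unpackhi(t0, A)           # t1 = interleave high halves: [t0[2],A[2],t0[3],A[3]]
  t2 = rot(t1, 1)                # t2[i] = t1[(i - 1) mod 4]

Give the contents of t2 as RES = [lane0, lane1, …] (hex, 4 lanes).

RES = [0x99, 0x99, 0x0f, 0xa7]

  t0: d5 0f 99 a7
  t1: 99 0f a7 99
  t2: 99 99 0f a7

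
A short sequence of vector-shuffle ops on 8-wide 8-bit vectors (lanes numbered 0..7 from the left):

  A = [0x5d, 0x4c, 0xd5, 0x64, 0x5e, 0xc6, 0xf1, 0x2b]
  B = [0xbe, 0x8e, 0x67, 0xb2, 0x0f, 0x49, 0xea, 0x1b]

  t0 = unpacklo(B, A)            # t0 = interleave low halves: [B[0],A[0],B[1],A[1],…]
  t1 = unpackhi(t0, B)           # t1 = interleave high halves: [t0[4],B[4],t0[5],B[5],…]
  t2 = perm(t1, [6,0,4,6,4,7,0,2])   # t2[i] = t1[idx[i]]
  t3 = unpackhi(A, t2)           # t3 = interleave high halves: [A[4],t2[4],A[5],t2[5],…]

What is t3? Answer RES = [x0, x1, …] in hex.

→ t0 |be|5d|8e|4c|67|d5|b2|64|
→ t1 |67|0f|d5|49|b2|ea|64|1b|
→ t2 |64|67|b2|64|b2|1b|67|d5|
→ t3 |5e|b2|c6|1b|f1|67|2b|d5|

RES = [0x5e, 0xb2, 0xc6, 0x1b, 0xf1, 0x67, 0x2b, 0xd5]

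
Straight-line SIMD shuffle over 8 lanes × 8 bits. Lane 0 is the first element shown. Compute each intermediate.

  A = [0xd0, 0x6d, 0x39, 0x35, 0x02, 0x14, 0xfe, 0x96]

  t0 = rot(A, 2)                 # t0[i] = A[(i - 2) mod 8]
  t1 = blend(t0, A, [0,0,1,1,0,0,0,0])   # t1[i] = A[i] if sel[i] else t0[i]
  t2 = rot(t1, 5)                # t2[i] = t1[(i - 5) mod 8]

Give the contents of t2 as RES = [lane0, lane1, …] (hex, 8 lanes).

→ t0 |fe|96|d0|6d|39|35|02|14|
→ t1 |fe|96|39|35|39|35|02|14|
→ t2 |35|39|35|02|14|fe|96|39|

RES = [ 0x35  0x39  0x35  0x02  0x14  0xfe  0x96  0x39 ]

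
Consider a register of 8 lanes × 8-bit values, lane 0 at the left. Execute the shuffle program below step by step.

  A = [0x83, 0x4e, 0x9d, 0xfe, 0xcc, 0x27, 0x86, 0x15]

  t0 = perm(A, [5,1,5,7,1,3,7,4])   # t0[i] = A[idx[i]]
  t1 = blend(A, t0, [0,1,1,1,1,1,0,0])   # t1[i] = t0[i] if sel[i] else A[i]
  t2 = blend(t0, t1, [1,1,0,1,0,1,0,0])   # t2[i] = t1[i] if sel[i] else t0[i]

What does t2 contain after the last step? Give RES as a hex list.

t0 = [0x27, 0x4e, 0x27, 0x15, 0x4e, 0xfe, 0x15, 0xcc]
t1 = [0x83, 0x4e, 0x27, 0x15, 0x4e, 0xfe, 0x86, 0x15]
t2 = [0x83, 0x4e, 0x27, 0x15, 0x4e, 0xfe, 0x15, 0xcc]

RES = [0x83, 0x4e, 0x27, 0x15, 0x4e, 0xfe, 0x15, 0xcc]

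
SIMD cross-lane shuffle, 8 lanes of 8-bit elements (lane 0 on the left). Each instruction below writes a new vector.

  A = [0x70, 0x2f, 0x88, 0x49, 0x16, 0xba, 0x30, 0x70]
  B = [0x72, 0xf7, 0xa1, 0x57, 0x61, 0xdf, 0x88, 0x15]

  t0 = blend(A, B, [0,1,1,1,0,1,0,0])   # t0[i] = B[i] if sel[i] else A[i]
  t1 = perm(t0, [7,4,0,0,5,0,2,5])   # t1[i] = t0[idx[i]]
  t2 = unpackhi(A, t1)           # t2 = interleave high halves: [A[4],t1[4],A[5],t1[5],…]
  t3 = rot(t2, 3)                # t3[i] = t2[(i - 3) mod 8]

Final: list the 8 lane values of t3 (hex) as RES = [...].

RES = [0xa1, 0x70, 0xdf, 0x16, 0xdf, 0xba, 0x70, 0x30]

→ t0 |70|f7|a1|57|16|df|30|70|
→ t1 |70|16|70|70|df|70|a1|df|
→ t2 |16|df|ba|70|30|a1|70|df|
→ t3 |a1|70|df|16|df|ba|70|30|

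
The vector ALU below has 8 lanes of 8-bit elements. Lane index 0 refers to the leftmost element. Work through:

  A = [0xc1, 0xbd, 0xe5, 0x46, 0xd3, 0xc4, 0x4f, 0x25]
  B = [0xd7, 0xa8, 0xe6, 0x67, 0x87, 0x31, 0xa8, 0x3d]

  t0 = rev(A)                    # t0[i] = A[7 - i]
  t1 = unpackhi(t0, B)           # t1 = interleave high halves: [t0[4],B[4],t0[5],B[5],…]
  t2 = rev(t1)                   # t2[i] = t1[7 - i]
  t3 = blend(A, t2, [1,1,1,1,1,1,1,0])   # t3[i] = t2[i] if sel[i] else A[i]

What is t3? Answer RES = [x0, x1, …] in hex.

→ t0 |25|4f|c4|d3|46|e5|bd|c1|
→ t1 |46|87|e5|31|bd|a8|c1|3d|
→ t2 |3d|c1|a8|bd|31|e5|87|46|
→ t3 |3d|c1|a8|bd|31|e5|87|25|

RES = [ 0x3d  0xc1  0xa8  0xbd  0x31  0xe5  0x87  0x25 ]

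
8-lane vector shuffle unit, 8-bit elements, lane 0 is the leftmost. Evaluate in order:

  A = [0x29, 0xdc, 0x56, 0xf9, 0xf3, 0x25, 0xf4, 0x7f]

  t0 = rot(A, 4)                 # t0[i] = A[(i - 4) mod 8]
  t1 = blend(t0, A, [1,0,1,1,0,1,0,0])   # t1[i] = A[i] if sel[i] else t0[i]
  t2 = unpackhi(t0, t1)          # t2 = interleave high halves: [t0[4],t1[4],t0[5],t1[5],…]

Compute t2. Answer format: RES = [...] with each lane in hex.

RES = [ 0x29  0x29  0xdc  0x25  0x56  0x56  0xf9  0xf9 ]

  t0: f3 25 f4 7f 29 dc 56 f9
  t1: 29 25 56 f9 29 25 56 f9
  t2: 29 29 dc 25 56 56 f9 f9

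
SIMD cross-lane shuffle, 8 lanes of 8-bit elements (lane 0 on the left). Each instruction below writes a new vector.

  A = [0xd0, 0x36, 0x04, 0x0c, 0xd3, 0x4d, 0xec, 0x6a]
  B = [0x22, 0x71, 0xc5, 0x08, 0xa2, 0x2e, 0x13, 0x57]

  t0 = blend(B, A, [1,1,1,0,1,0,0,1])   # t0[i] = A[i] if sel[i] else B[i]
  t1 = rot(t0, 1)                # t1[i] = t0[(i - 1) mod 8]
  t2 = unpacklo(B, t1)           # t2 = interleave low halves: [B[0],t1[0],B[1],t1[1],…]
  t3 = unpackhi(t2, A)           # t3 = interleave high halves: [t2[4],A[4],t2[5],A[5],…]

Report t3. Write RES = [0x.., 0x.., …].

→ t0 |d0|36|04|08|d3|2e|13|6a|
→ t1 |6a|d0|36|04|08|d3|2e|13|
→ t2 |22|6a|71|d0|c5|36|08|04|
→ t3 |c5|d3|36|4d|08|ec|04|6a|

RES = [ 0xc5  0xd3  0x36  0x4d  0x08  0xec  0x04  0x6a ]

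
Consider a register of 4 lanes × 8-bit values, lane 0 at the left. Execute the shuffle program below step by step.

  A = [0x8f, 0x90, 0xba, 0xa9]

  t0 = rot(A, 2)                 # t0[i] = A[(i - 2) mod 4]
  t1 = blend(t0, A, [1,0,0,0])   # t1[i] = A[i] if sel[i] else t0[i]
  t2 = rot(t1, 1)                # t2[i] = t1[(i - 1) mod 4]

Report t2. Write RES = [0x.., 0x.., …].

RES = [0x90, 0x8f, 0xa9, 0x8f]

  t0: ba a9 8f 90
  t1: 8f a9 8f 90
  t2: 90 8f a9 8f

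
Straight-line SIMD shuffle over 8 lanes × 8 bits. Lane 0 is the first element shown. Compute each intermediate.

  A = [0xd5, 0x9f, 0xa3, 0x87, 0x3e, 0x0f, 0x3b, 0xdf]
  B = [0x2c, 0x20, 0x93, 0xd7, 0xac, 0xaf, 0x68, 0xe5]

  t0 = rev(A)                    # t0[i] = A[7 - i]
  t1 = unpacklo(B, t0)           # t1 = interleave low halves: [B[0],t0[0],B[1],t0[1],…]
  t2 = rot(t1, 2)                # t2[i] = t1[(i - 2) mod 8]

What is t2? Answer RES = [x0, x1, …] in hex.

RES = [0xd7, 0x3e, 0x2c, 0xdf, 0x20, 0x3b, 0x93, 0x0f]

  t0: df 3b 0f 3e 87 a3 9f d5
  t1: 2c df 20 3b 93 0f d7 3e
  t2: d7 3e 2c df 20 3b 93 0f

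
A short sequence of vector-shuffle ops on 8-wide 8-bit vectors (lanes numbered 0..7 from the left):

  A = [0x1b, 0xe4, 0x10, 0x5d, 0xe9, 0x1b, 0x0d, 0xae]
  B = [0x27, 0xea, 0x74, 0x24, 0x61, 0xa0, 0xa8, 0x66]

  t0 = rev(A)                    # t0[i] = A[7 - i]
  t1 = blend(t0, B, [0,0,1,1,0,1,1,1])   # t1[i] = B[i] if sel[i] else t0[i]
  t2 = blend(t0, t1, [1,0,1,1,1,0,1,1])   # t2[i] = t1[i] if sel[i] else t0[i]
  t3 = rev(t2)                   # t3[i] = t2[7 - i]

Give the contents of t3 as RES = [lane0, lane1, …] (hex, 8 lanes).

→ t0 |ae|0d|1b|e9|5d|10|e4|1b|
→ t1 |ae|0d|74|24|5d|a0|a8|66|
→ t2 |ae|0d|74|24|5d|10|a8|66|
→ t3 |66|a8|10|5d|24|74|0d|ae|

RES = [ 0x66  0xa8  0x10  0x5d  0x24  0x74  0x0d  0xae ]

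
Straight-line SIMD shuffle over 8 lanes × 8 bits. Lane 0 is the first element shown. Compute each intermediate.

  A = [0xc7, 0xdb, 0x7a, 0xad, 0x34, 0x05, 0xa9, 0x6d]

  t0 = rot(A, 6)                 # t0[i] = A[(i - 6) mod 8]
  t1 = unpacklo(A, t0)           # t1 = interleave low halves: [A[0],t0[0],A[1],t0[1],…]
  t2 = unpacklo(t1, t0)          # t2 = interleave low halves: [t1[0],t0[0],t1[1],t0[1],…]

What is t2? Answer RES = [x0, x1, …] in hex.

t0 = [0x7a, 0xad, 0x34, 0x05, 0xa9, 0x6d, 0xc7, 0xdb]
t1 = [0xc7, 0x7a, 0xdb, 0xad, 0x7a, 0x34, 0xad, 0x05]
t2 = [0xc7, 0x7a, 0x7a, 0xad, 0xdb, 0x34, 0xad, 0x05]

RES = [0xc7, 0x7a, 0x7a, 0xad, 0xdb, 0x34, 0xad, 0x05]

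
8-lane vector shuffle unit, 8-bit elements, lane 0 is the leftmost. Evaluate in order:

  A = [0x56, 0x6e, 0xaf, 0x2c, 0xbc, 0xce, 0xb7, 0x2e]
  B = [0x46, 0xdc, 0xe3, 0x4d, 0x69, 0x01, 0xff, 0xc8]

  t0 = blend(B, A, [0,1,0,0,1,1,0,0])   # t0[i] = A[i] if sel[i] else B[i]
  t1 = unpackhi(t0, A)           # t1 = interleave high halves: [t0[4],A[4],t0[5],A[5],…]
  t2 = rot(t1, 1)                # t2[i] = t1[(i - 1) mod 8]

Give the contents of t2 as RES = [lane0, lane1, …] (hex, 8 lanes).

  t0: 46 6e e3 4d bc ce ff c8
  t1: bc bc ce ce ff b7 c8 2e
  t2: 2e bc bc ce ce ff b7 c8

RES = [ 0x2e  0xbc  0xbc  0xce  0xce  0xff  0xb7  0xc8 ]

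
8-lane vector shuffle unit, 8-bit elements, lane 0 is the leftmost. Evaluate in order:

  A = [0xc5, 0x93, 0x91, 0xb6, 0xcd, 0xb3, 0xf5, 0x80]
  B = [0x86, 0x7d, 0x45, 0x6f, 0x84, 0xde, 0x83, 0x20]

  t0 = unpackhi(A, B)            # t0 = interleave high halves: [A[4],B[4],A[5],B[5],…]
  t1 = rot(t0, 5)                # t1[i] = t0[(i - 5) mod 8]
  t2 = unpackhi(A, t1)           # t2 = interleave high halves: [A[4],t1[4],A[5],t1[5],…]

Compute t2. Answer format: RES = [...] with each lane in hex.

RES = [ 0xcd  0x20  0xb3  0xcd  0xf5  0x84  0x80  0xb3 ]

→ t0 |cd|84|b3|de|f5|83|80|20|
→ t1 |de|f5|83|80|20|cd|84|b3|
→ t2 |cd|20|b3|cd|f5|84|80|b3|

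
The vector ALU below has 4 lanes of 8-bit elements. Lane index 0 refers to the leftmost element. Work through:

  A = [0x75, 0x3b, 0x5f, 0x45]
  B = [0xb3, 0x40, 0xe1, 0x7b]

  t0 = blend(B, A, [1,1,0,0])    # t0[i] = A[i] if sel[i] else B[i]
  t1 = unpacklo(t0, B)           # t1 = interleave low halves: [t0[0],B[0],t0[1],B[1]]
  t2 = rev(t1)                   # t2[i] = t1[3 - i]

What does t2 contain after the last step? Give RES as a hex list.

RES = [ 0x40  0x3b  0xb3  0x75 ]

→ t0 |75|3b|e1|7b|
→ t1 |75|b3|3b|40|
→ t2 |40|3b|b3|75|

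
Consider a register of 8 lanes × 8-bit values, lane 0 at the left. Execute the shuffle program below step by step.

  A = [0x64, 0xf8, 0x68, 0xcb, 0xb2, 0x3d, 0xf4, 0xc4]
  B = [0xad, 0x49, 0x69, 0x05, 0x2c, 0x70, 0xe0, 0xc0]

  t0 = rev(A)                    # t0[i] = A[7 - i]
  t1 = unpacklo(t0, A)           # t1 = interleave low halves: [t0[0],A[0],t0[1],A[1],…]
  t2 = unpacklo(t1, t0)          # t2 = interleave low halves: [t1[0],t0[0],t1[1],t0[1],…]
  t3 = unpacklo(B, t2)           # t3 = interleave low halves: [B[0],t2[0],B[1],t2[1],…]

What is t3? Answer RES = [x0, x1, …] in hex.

→ t0 |c4|f4|3d|b2|cb|68|f8|64|
→ t1 |c4|64|f4|f8|3d|68|b2|cb|
→ t2 |c4|c4|64|f4|f4|3d|f8|b2|
→ t3 |ad|c4|49|c4|69|64|05|f4|

RES = [ 0xad  0xc4  0x49  0xc4  0x69  0x64  0x05  0xf4 ]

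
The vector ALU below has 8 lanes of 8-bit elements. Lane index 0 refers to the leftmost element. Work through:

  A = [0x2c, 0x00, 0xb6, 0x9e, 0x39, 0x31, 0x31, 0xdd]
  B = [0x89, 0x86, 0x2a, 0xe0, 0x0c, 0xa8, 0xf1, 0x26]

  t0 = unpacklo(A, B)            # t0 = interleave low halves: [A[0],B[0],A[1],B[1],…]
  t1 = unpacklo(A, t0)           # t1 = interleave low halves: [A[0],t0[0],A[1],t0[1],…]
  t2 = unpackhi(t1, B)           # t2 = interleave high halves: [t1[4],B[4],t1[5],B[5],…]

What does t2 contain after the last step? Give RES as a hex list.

RES = [0xb6, 0x0c, 0x00, 0xa8, 0x9e, 0xf1, 0x86, 0x26]

t0 = [0x2c, 0x89, 0x00, 0x86, 0xb6, 0x2a, 0x9e, 0xe0]
t1 = [0x2c, 0x2c, 0x00, 0x89, 0xb6, 0x00, 0x9e, 0x86]
t2 = [0xb6, 0x0c, 0x00, 0xa8, 0x9e, 0xf1, 0x86, 0x26]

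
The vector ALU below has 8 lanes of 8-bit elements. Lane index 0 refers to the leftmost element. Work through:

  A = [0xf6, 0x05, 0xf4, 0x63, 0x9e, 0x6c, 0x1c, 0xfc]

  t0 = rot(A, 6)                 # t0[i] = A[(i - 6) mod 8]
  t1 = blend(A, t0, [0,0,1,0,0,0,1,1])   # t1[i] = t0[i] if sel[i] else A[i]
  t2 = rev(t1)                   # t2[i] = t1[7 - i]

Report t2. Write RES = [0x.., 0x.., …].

→ t0 |f4|63|9e|6c|1c|fc|f6|05|
→ t1 |f6|05|9e|63|9e|6c|f6|05|
→ t2 |05|f6|6c|9e|63|9e|05|f6|

RES = [0x05, 0xf6, 0x6c, 0x9e, 0x63, 0x9e, 0x05, 0xf6]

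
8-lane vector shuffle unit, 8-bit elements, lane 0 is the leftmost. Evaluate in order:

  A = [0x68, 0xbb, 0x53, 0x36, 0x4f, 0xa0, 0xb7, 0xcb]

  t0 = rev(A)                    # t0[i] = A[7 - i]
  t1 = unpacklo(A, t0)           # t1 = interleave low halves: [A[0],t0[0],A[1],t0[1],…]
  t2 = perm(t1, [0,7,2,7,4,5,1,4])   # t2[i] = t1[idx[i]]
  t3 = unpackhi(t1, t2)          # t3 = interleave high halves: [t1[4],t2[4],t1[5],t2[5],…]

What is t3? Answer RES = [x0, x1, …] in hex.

RES = [0x53, 0x53, 0xa0, 0xa0, 0x36, 0xcb, 0x4f, 0x53]

→ t0 |cb|b7|a0|4f|36|53|bb|68|
→ t1 |68|cb|bb|b7|53|a0|36|4f|
→ t2 |68|4f|bb|4f|53|a0|cb|53|
→ t3 |53|53|a0|a0|36|cb|4f|53|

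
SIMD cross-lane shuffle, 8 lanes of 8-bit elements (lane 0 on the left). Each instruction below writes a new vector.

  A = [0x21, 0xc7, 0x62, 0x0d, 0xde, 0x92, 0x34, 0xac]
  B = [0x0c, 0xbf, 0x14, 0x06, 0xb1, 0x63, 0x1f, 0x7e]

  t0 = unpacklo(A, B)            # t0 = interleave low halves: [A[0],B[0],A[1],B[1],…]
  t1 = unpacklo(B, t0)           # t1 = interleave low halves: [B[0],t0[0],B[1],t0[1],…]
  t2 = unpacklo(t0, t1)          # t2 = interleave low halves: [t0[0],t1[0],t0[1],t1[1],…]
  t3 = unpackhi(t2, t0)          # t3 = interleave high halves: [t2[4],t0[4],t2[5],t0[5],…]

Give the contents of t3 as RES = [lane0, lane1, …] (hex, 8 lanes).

RES = [0xc7, 0x62, 0xbf, 0x14, 0xbf, 0x0d, 0x0c, 0x06]

t0 = [0x21, 0x0c, 0xc7, 0xbf, 0x62, 0x14, 0x0d, 0x06]
t1 = [0x0c, 0x21, 0xbf, 0x0c, 0x14, 0xc7, 0x06, 0xbf]
t2 = [0x21, 0x0c, 0x0c, 0x21, 0xc7, 0xbf, 0xbf, 0x0c]
t3 = [0xc7, 0x62, 0xbf, 0x14, 0xbf, 0x0d, 0x0c, 0x06]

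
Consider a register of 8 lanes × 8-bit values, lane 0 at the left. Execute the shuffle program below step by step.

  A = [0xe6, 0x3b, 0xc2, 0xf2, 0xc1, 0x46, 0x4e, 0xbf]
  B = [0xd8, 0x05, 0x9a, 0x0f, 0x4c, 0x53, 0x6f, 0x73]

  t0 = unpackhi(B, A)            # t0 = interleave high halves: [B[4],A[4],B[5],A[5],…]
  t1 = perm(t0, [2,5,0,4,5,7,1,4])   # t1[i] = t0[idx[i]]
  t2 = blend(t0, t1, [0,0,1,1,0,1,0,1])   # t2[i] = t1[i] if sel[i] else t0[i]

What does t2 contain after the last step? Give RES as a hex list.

RES = [0x4c, 0xc1, 0x4c, 0x6f, 0x6f, 0xbf, 0x73, 0x6f]

→ t0 |4c|c1|53|46|6f|4e|73|bf|
→ t1 |53|4e|4c|6f|4e|bf|c1|6f|
→ t2 |4c|c1|4c|6f|6f|bf|73|6f|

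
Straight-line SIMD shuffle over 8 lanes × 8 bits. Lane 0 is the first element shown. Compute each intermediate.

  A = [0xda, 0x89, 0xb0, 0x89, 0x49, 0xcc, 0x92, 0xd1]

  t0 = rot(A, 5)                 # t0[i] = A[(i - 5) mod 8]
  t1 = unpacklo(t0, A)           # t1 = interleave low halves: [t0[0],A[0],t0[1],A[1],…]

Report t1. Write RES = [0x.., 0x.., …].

→ t0 |89|49|cc|92|d1|da|89|b0|
→ t1 |89|da|49|89|cc|b0|92|89|

RES = [0x89, 0xda, 0x49, 0x89, 0xcc, 0xb0, 0x92, 0x89]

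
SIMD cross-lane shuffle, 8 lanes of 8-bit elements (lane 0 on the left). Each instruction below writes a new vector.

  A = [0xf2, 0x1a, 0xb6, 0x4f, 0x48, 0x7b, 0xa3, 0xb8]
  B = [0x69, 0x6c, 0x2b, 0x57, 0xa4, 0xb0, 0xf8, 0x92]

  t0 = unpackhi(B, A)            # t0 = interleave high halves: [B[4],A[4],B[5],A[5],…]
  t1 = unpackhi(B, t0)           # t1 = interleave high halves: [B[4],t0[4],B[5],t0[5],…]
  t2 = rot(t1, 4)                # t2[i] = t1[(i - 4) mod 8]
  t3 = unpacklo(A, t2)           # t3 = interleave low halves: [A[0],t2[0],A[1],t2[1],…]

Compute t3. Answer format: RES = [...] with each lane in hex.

→ t0 |a4|48|b0|7b|f8|a3|92|b8|
→ t1 |a4|f8|b0|a3|f8|92|92|b8|
→ t2 |f8|92|92|b8|a4|f8|b0|a3|
→ t3 |f2|f8|1a|92|b6|92|4f|b8|

RES = [ 0xf2  0xf8  0x1a  0x92  0xb6  0x92  0x4f  0xb8 ]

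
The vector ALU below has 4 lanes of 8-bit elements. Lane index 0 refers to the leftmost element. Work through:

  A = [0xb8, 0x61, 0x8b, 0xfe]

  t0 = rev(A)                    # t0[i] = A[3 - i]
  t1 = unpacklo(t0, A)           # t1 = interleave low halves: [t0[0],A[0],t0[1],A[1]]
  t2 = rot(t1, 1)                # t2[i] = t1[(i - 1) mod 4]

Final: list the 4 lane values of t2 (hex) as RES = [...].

RES = [0x61, 0xfe, 0xb8, 0x8b]

→ t0 |fe|8b|61|b8|
→ t1 |fe|b8|8b|61|
→ t2 |61|fe|b8|8b|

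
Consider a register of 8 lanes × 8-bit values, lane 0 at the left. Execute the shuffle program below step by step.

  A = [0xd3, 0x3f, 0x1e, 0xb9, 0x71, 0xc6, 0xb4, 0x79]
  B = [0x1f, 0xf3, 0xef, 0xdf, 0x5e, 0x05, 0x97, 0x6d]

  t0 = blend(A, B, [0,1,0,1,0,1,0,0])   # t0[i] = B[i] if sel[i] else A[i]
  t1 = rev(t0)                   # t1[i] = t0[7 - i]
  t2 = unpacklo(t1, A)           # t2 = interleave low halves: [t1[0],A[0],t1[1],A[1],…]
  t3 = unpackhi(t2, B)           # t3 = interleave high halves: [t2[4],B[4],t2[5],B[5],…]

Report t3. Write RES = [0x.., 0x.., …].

→ t0 |d3|f3|1e|df|71|05|b4|79|
→ t1 |79|b4|05|71|df|1e|f3|d3|
→ t2 |79|d3|b4|3f|05|1e|71|b9|
→ t3 |05|5e|1e|05|71|97|b9|6d|

RES = [ 0x05  0x5e  0x1e  0x05  0x71  0x97  0xb9  0x6d ]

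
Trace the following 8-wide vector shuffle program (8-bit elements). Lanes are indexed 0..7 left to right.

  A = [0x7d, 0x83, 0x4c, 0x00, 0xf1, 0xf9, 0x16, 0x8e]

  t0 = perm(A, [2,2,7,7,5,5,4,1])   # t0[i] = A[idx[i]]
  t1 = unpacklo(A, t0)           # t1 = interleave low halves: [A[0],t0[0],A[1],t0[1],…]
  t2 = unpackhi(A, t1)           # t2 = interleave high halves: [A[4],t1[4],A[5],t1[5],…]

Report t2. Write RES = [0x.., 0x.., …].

  t0: 4c 4c 8e 8e f9 f9 f1 83
  t1: 7d 4c 83 4c 4c 8e 00 8e
  t2: f1 4c f9 8e 16 00 8e 8e

RES = [ 0xf1  0x4c  0xf9  0x8e  0x16  0x00  0x8e  0x8e ]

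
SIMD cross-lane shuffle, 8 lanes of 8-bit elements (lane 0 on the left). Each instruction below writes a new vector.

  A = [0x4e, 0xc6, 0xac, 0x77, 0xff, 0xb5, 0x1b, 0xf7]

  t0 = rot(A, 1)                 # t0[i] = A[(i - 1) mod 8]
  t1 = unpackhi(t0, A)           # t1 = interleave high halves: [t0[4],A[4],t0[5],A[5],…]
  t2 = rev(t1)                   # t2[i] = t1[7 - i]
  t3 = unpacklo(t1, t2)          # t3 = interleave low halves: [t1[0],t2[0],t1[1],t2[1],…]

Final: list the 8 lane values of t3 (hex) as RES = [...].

RES = [0x77, 0xf7, 0xff, 0x1b, 0xff, 0x1b, 0xb5, 0xb5]

  t0: f7 4e c6 ac 77 ff b5 1b
  t1: 77 ff ff b5 b5 1b 1b f7
  t2: f7 1b 1b b5 b5 ff ff 77
  t3: 77 f7 ff 1b ff 1b b5 b5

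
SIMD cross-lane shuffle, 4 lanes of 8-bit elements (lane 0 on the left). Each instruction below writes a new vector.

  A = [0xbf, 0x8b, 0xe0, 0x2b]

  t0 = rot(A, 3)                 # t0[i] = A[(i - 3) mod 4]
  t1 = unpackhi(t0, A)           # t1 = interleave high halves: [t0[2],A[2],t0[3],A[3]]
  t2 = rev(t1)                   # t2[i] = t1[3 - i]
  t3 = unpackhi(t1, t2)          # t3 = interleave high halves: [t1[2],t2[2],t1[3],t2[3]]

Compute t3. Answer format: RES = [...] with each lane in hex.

RES = [0xbf, 0xe0, 0x2b, 0x2b]

  t0: 8b e0 2b bf
  t1: 2b e0 bf 2b
  t2: 2b bf e0 2b
  t3: bf e0 2b 2b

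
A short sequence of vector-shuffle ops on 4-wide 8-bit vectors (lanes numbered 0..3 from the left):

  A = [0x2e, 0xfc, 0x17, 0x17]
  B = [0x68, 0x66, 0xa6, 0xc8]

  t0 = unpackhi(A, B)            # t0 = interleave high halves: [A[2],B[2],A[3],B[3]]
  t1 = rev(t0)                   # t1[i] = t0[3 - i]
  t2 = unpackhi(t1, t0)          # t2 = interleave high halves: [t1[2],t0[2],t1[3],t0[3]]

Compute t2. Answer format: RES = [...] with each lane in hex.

→ t0 |17|a6|17|c8|
→ t1 |c8|17|a6|17|
→ t2 |a6|17|17|c8|

RES = [0xa6, 0x17, 0x17, 0xc8]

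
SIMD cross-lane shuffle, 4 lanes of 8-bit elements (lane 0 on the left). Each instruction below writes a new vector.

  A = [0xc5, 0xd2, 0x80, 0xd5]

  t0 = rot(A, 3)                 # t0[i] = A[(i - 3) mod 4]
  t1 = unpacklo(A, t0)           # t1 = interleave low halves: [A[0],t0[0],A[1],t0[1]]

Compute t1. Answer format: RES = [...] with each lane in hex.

RES = [ 0xc5  0xd2  0xd2  0x80 ]

→ t0 |d2|80|d5|c5|
→ t1 |c5|d2|d2|80|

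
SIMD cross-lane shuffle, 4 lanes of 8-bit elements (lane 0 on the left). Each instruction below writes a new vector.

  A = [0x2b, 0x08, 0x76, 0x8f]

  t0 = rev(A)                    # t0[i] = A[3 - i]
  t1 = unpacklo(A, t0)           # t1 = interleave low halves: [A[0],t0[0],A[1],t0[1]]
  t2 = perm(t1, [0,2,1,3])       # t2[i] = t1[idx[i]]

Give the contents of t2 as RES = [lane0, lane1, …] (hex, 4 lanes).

  t0: 8f 76 08 2b
  t1: 2b 8f 08 76
  t2: 2b 08 8f 76

RES = [0x2b, 0x08, 0x8f, 0x76]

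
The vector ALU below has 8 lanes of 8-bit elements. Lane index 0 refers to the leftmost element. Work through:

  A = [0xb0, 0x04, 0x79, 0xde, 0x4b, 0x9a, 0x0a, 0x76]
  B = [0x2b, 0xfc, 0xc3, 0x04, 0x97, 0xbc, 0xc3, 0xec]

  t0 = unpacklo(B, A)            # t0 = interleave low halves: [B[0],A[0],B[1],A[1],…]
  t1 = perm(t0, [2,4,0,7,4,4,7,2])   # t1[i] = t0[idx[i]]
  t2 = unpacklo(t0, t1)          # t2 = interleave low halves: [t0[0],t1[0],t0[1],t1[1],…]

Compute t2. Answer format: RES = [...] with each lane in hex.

t0 = [0x2b, 0xb0, 0xfc, 0x04, 0xc3, 0x79, 0x04, 0xde]
t1 = [0xfc, 0xc3, 0x2b, 0xde, 0xc3, 0xc3, 0xde, 0xfc]
t2 = [0x2b, 0xfc, 0xb0, 0xc3, 0xfc, 0x2b, 0x04, 0xde]

RES = [ 0x2b  0xfc  0xb0  0xc3  0xfc  0x2b  0x04  0xde ]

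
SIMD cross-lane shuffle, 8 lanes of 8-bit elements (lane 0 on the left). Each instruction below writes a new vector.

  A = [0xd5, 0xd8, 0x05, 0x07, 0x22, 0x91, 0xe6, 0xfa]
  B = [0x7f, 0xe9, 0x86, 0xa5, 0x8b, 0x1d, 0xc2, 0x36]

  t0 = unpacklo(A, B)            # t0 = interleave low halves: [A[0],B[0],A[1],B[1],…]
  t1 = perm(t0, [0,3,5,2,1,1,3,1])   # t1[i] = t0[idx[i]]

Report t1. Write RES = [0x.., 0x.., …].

RES = [0xd5, 0xe9, 0x86, 0xd8, 0x7f, 0x7f, 0xe9, 0x7f]

  t0: d5 7f d8 e9 05 86 07 a5
  t1: d5 e9 86 d8 7f 7f e9 7f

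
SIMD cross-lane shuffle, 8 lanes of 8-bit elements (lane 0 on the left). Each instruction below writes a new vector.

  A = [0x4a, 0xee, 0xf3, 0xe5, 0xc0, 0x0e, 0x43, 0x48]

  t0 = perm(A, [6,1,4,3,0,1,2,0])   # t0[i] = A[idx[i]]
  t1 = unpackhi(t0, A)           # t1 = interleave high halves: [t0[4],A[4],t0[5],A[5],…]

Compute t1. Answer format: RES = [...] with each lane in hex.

  t0: 43 ee c0 e5 4a ee f3 4a
  t1: 4a c0 ee 0e f3 43 4a 48

RES = [ 0x4a  0xc0  0xee  0x0e  0xf3  0x43  0x4a  0x48 ]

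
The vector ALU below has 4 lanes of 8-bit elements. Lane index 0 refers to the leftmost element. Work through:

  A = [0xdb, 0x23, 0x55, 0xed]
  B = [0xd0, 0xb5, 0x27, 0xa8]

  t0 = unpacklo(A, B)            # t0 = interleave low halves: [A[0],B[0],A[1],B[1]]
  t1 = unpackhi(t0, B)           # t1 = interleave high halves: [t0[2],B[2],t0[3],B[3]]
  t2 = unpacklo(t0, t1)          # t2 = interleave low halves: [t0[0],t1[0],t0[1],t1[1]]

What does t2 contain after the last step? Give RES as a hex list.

RES = [ 0xdb  0x23  0xd0  0x27 ]

  t0: db d0 23 b5
  t1: 23 27 b5 a8
  t2: db 23 d0 27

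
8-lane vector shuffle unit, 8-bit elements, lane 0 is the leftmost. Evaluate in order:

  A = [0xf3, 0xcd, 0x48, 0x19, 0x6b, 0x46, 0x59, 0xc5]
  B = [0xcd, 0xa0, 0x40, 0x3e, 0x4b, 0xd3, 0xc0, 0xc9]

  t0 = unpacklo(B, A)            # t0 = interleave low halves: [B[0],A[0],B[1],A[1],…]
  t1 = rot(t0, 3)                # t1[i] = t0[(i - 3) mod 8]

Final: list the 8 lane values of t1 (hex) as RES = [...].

RES = [0x48, 0x3e, 0x19, 0xcd, 0xf3, 0xa0, 0xcd, 0x40]

→ t0 |cd|f3|a0|cd|40|48|3e|19|
→ t1 |48|3e|19|cd|f3|a0|cd|40|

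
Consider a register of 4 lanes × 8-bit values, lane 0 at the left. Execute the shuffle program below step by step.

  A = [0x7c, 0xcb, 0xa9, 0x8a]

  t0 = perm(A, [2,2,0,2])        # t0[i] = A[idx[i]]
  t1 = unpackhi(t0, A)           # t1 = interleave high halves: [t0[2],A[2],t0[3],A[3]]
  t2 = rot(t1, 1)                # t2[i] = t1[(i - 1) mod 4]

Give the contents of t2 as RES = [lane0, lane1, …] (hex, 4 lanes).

RES = [ 0x8a  0x7c  0xa9  0xa9 ]

→ t0 |a9|a9|7c|a9|
→ t1 |7c|a9|a9|8a|
→ t2 |8a|7c|a9|a9|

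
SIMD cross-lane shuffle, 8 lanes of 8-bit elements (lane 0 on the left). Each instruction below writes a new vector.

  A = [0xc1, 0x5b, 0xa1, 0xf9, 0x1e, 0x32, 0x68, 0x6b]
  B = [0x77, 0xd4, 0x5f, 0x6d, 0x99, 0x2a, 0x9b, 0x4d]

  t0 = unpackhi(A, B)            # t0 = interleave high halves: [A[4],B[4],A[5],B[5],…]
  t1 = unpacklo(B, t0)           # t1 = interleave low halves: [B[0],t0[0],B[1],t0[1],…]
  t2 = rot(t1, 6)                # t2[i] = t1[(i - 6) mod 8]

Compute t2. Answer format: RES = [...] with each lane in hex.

RES = [ 0xd4  0x99  0x5f  0x32  0x6d  0x2a  0x77  0x1e ]

t0 = [0x1e, 0x99, 0x32, 0x2a, 0x68, 0x9b, 0x6b, 0x4d]
t1 = [0x77, 0x1e, 0xd4, 0x99, 0x5f, 0x32, 0x6d, 0x2a]
t2 = [0xd4, 0x99, 0x5f, 0x32, 0x6d, 0x2a, 0x77, 0x1e]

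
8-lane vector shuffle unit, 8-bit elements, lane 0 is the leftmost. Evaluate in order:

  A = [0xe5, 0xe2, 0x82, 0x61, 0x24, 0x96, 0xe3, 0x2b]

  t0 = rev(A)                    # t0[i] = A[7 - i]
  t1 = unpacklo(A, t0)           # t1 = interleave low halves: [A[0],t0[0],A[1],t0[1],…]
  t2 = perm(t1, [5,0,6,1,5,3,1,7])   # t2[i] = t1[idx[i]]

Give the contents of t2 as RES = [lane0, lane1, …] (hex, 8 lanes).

t0 = [0x2b, 0xe3, 0x96, 0x24, 0x61, 0x82, 0xe2, 0xe5]
t1 = [0xe5, 0x2b, 0xe2, 0xe3, 0x82, 0x96, 0x61, 0x24]
t2 = [0x96, 0xe5, 0x61, 0x2b, 0x96, 0xe3, 0x2b, 0x24]

RES = [0x96, 0xe5, 0x61, 0x2b, 0x96, 0xe3, 0x2b, 0x24]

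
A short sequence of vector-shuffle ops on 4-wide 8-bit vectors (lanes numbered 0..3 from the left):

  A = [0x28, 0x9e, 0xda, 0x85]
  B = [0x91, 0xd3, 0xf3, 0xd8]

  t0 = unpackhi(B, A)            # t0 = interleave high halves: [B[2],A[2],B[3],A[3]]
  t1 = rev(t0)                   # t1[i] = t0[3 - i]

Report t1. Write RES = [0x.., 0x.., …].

RES = [ 0x85  0xd8  0xda  0xf3 ]

t0 = [0xf3, 0xda, 0xd8, 0x85]
t1 = [0x85, 0xd8, 0xda, 0xf3]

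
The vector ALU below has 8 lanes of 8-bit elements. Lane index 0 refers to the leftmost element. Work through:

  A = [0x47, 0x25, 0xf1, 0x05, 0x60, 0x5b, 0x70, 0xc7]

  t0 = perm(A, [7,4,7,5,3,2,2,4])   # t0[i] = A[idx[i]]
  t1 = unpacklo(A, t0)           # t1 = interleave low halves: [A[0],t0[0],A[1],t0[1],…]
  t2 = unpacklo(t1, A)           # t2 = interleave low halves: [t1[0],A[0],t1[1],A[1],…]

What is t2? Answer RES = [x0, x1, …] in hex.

RES = [ 0x47  0x47  0xc7  0x25  0x25  0xf1  0x60  0x05 ]

t0 = [0xc7, 0x60, 0xc7, 0x5b, 0x05, 0xf1, 0xf1, 0x60]
t1 = [0x47, 0xc7, 0x25, 0x60, 0xf1, 0xc7, 0x05, 0x5b]
t2 = [0x47, 0x47, 0xc7, 0x25, 0x25, 0xf1, 0x60, 0x05]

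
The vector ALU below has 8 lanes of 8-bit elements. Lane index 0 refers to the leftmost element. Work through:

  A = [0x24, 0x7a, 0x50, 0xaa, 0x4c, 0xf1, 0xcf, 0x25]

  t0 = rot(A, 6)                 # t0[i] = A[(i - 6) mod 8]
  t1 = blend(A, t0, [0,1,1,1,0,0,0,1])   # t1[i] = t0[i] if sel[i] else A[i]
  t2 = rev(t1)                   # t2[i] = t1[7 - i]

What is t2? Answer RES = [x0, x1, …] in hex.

RES = [ 0x7a  0xcf  0xf1  0x4c  0xf1  0x4c  0xaa  0x24 ]

t0 = [0x50, 0xaa, 0x4c, 0xf1, 0xcf, 0x25, 0x24, 0x7a]
t1 = [0x24, 0xaa, 0x4c, 0xf1, 0x4c, 0xf1, 0xcf, 0x7a]
t2 = [0x7a, 0xcf, 0xf1, 0x4c, 0xf1, 0x4c, 0xaa, 0x24]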